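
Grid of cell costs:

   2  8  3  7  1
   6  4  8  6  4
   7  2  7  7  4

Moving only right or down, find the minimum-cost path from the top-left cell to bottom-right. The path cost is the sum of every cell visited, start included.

29

Take r0c0→r0c1→r0c2→r0c3→r0c4→r1c4→r2c4 for a total of 2 + 8 + 3 + 7 + 1 + 4 + 4 = 29.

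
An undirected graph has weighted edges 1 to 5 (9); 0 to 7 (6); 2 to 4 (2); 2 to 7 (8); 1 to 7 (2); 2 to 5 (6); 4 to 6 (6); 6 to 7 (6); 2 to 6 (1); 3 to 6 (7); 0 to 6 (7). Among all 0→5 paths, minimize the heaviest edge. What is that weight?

Some routes from 0 to 5:
0 → 7 → 2 → 5: max(6, 8, 6) = 8
0 → 7 → 6 → 4 → 2 → 5: max(6, 6, 6, 2, 6) = 6
0 → 7 → 6 → 2 → 5: max(6, 6, 1, 6) = 6
0 → 6 → 4 → 2 → 5: max(7, 6, 2, 6) = 7
0 → 6 → 2 → 5: max(7, 1, 6) = 7
Smallest bottleneck: 6.

6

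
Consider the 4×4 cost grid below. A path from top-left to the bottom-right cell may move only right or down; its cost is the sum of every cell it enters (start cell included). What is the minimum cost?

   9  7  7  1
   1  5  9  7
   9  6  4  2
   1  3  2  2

27

Take (0,0) -> (1,0) -> (2,0) -> (3,0) -> (3,1) -> (3,2) -> (3,3) for a total of 9 + 1 + 9 + 1 + 3 + 2 + 2 = 27.
(Top row then right column would cost 35.)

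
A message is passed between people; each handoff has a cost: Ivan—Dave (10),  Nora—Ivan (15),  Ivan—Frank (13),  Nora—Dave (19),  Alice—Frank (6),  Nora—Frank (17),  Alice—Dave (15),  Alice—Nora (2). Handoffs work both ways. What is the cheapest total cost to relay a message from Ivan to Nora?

15

Comparing a few candidate routes:
Ivan-Nora: 15
Ivan-Dave-Alice-Nora: 10 + 15 + 2 = 27
Ivan-Dave-Nora: 10 + 19 = 29
Ivan-Frank-Alice-Nora: 13 + 6 + 2 = 21
The minimum is 15.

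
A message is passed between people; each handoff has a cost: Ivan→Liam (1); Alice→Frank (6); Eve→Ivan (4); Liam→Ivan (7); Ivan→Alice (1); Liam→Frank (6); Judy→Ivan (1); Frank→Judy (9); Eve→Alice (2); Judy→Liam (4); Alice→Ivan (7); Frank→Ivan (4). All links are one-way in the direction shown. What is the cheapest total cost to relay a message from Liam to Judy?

Candidate routes:
Liam-Frank-Judy: 6 + 9 = 15
Liam-Ivan-Alice-Frank-Judy: 7 + 1 + 6 + 9 = 23
Shortest: 15.

15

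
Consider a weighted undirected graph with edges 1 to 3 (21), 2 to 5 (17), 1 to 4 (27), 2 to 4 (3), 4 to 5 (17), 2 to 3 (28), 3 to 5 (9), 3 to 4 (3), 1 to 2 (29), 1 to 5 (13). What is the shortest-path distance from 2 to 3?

6

Some routes from 2 to 3:
2 - 5 - 4 - 3: 17 + 17 + 3 = 37
2 - 3: 28
2 - 4 - 3: 3 + 3 = 6
2 - 1 - 3: 29 + 21 = 50
2 - 5 - 3: 17 + 9 = 26
2 - 4 - 5 - 3: 3 + 17 + 9 = 29
Shortest: 6.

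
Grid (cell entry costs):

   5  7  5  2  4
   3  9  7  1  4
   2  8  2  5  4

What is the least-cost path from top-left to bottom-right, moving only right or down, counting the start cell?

28

Path (0,0) (0,1) (0,2) (0,3) (1,3) (1,4) (2,4): 5 + 7 + 5 + 2 + 1 + 4 + 4 = 28.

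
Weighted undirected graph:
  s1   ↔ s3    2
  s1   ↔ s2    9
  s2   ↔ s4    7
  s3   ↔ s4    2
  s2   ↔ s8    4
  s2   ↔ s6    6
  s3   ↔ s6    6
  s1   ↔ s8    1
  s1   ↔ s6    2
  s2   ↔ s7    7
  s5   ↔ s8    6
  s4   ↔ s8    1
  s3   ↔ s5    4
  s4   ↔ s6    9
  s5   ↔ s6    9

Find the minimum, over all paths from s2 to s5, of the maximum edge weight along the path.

Some routes from s2 to s5:
s2-s8-s1-s3-s5: max(4, 1, 2, 4) = 4
s2-s8-s4-s3-s5: max(4, 1, 2, 4) = 4
s2-s6-s1-s3-s5: max(6, 2, 2, 4) = 6
Best route has worst link 4.

4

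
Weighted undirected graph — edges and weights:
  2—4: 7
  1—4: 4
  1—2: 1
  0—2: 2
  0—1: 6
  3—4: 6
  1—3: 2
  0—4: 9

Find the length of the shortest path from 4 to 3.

Comparing a few candidate routes:
4-1-3: 4 + 2 = 6
4-2-0-1-3: 7 + 2 + 6 + 2 = 17
4-0-2-1-3: 9 + 2 + 1 + 2 = 14
4-2-1-3: 7 + 1 + 2 = 10
4-3: 6
Shortest: 6.

6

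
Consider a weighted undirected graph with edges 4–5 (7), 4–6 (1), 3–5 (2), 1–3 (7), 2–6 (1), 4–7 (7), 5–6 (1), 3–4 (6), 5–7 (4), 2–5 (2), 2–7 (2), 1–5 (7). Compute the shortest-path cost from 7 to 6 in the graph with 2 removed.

5

Comparing a few candidate routes:
7-4-3-5-6: 7 + 6 + 2 + 1 = 16
7-5-6: 4 + 1 = 5
7-4-5-6: 7 + 7 + 1 = 15
7-5-3-4-6: 4 + 2 + 6 + 1 = 13
7-4-6: 7 + 1 = 8
7-5-4-6: 4 + 7 + 1 = 12
Shortest: 5.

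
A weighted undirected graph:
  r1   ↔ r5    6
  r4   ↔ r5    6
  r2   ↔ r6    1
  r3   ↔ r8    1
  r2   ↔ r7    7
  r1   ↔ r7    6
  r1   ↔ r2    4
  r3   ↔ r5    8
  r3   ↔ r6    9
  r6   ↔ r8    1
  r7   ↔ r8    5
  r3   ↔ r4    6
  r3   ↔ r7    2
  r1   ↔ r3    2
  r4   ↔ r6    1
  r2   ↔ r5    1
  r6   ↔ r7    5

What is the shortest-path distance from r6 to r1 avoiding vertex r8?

5

A few of the r6→r1 routes:
r6→r2→r1: 1 + 4 = 5
r6→r4→r3→r1: 1 + 6 + 2 = 9
r6→r2→r5→r1: 1 + 1 + 6 = 8
r6→r3→r1: 9 + 2 = 11
r6→r7→r3→r1: 5 + 2 + 2 = 9
Best route has total 5.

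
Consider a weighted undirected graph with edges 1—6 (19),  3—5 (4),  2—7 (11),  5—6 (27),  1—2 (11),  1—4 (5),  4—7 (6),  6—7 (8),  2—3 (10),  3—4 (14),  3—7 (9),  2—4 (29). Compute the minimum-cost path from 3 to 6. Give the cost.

17

A few of the 3→6 routes:
3→7→6: 9 + 8 = 17
3→4→1→6: 14 + 5 + 19 = 38
3→5→6: 4 + 27 = 31
3→4→7→6: 14 + 6 + 8 = 28
3→2→7→6: 10 + 11 + 8 = 29
Best route has total 17.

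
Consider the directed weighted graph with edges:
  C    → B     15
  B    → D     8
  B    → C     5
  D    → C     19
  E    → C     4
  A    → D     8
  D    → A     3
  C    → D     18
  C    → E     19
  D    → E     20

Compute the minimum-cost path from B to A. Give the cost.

11

Routes from B to A:
B -> C -> D -> A: 5 + 18 + 3 = 26
B -> D -> A: 8 + 3 = 11
Shortest: 11.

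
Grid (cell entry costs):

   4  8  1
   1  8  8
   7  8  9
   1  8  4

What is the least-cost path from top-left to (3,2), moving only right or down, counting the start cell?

Best path: r0c0 → r1c0 → r2c0 → r3c0 → r3c1 → r3c2
Cost: 4 + 1 + 7 + 1 + 8 + 4 = 25

25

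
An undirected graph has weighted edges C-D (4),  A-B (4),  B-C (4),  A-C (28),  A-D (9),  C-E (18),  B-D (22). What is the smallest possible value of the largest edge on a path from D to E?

18

A few of the D→E routes:
D → A → B → C → E: max(9, 4, 4, 18) = 18
D → C → E: max(4, 18) = 18
D → B → C → E: max(22, 4, 18) = 22
Best route has worst link 18.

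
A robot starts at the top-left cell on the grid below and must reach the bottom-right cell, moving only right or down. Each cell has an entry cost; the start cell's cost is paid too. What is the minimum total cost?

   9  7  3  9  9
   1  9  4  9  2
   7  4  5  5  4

35

One optimal route is (0,0) (1,0) (2,0) (2,1) (2,2) (2,3) (2,4).
Its cost is 9 + 1 + 7 + 4 + 5 + 5 + 4 = 35.
(Top row then right column would cost 43.)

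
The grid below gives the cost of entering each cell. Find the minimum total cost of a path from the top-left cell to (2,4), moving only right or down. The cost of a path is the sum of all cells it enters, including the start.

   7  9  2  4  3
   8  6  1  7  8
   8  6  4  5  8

36

One optimal route is [0,0]→[0,1]→[0,2]→[1,2]→[2,2]→[2,3]→[2,4].
Its cost is 7 + 9 + 2 + 1 + 4 + 5 + 8 = 36.
(Top row then right column would cost 41.)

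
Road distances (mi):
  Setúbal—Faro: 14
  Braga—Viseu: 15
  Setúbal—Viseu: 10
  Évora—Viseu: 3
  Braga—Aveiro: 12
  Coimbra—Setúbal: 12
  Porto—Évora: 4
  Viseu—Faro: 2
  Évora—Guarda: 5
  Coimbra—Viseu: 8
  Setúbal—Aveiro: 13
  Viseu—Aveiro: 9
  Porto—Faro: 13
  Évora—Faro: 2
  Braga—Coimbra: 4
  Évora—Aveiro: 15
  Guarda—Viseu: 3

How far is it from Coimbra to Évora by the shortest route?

11

A few of the Coimbra→Évora routes:
Coimbra→Viseu→Évora: 8 + 3 = 11
Coimbra→Viseu→Guarda→Évora: 8 + 3 + 5 = 16
Coimbra→Viseu→Faro→Évora: 8 + 2 + 2 = 12
Coimbra→Braga→Viseu→Faro→Évora: 4 + 15 + 2 + 2 = 23
Coimbra→Braga→Viseu→Évora: 4 + 15 + 3 = 22
Best route has total 11 mi.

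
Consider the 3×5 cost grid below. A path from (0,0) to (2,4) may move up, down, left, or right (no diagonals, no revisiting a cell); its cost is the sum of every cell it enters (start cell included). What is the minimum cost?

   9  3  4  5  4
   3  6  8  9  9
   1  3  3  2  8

Cheapest: r0c0→r1c0→r2c0→r2c1→r2c2→r2c3→r2c4
  9 + 3 + 1 + 3 + 3 + 2 + 8 = 29

29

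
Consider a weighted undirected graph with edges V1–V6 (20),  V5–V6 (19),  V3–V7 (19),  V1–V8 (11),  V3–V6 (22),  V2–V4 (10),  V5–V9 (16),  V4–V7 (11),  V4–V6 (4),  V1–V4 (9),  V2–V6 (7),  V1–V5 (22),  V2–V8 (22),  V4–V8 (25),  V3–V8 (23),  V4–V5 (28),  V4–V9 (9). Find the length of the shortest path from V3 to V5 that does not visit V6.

55

Comparing a few candidate routes:
V3 - V7 - V4 - V9 - V5: 19 + 11 + 9 + 16 = 55
V3 - V8 - V1 - V4 - V9 - V5: 23 + 11 + 9 + 9 + 16 = 68
V3 - V7 - V4 - V1 - V5: 19 + 11 + 9 + 22 = 61
V3 - V8 - V1 - V5: 23 + 11 + 22 = 56
V3 - V7 - V4 - V5: 19 + 11 + 28 = 58
The minimum is 55.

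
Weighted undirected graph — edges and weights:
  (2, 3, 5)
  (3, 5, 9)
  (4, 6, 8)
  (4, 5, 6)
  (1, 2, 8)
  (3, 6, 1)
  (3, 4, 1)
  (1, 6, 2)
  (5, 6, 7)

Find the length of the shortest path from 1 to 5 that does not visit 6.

Routes from 1 to 5 avoiding 6:
1 → 2 → 3 → 5: 8 + 5 + 9 = 22
1 → 2 → 3 → 4 → 5: 8 + 5 + 1 + 6 = 20
Best route has total 20.

20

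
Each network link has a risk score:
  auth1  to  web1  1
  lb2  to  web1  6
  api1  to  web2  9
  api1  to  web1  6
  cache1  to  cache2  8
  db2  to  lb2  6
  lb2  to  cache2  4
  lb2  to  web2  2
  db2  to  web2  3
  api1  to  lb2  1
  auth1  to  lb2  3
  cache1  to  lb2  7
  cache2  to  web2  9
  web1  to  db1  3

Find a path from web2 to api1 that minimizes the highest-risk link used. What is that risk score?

2

Comparing a few candidate routes:
web2 → lb2 → api1: max(2, 1) = 2
web2 → db2 → lb2 → web1 → api1: max(3, 6, 6, 6) = 6
web2 → db2 → lb2 → api1: max(3, 6, 1) = 6
The minimum achievable maximum is 2.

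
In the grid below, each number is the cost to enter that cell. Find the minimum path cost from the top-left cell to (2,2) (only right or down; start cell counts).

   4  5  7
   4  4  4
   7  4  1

Path [0,0] -> [1,0] -> [1,1] -> [1,2] -> [2,2]: 4 + 4 + 4 + 4 + 1 = 17.
(Top row then right column would cost 21.)

17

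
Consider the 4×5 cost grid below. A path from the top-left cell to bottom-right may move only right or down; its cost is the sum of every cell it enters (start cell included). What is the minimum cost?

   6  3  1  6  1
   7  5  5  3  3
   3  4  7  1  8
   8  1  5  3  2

Path [0,0] -> [0,1] -> [0,2] -> [1,2] -> [1,3] -> [2,3] -> [3,3] -> [3,4]: 6 + 3 + 1 + 5 + 3 + 1 + 3 + 2 = 24.
(Top row then right column would cost 30.)

24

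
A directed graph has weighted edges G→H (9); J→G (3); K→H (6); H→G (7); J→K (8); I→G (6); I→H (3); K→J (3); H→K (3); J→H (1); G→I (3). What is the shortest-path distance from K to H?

4

Some routes from K to H:
K→H: 6
K→J→H: 3 + 1 = 4
K→J→G→I→H: 3 + 3 + 3 + 3 = 12
Shortest: 4.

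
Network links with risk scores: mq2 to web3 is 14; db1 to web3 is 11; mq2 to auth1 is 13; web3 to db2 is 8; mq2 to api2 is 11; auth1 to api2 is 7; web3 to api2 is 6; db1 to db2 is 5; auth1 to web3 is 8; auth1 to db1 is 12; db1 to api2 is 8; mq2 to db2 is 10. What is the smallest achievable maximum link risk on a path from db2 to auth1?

Some routes from db2 to auth1:
db2 → db1 → api2 → auth1: max(5, 8, 7) = 8
db2 → web3 → api2 → auth1: max(8, 6, 7) = 8
db2 → web3 → auth1: max(8, 8) = 8
db2 → db1 → api2 → web3 → auth1: max(5, 8, 6, 8) = 8
Smallest bottleneck: 8.

8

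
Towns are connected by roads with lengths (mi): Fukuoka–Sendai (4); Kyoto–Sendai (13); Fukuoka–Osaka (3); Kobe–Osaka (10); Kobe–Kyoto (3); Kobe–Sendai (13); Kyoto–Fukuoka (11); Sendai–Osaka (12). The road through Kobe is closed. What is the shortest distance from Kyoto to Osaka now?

A few of the Kyoto→Osaka routes:
Kyoto -> Sendai -> Fukuoka -> Osaka: 13 + 4 + 3 = 20
Kyoto -> Fukuoka -> Osaka: 11 + 3 = 14
Kyoto -> Sendai -> Osaka: 13 + 12 = 25
The minimum is 14 mi.

14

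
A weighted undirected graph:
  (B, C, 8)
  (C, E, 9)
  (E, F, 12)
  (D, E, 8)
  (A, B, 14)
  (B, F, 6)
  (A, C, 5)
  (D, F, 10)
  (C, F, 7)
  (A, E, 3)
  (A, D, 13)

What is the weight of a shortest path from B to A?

Checking several routes:
B-A: 14
B-F-C-A: 6 + 7 + 5 = 18
B-C-A: 8 + 5 = 13
Best route has total 13.

13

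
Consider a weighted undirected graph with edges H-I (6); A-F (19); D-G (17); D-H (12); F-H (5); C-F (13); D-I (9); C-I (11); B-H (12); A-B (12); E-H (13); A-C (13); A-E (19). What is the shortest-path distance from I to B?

18

Comparing a few candidate routes:
I → H → F → C → A → B: 6 + 5 + 13 + 13 + 12 = 49
I → H → F → A → B: 6 + 5 + 19 + 12 = 42
I → H → B: 6 + 12 = 18
I → D → H → B: 9 + 12 + 12 = 33
I → C → F → H → B: 11 + 13 + 5 + 12 = 41
I → C → A → B: 11 + 13 + 12 = 36
Shortest: 18.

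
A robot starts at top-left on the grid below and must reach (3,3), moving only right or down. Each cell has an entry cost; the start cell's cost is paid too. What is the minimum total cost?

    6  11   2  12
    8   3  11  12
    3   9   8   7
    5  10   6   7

One optimal route is r0c0 → r1c0 → r2c0 → r3c0 → r3c1 → r3c2 → r3c3.
Its cost is 6 + 8 + 3 + 5 + 10 + 6 + 7 = 45.

45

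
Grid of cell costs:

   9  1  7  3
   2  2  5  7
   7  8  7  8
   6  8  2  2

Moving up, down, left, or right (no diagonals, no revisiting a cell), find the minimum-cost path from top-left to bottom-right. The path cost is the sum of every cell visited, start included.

One optimal route is (0,0) (0,1) (1,1) (1,2) (2,2) (3,2) (3,3).
Its cost is 9 + 1 + 2 + 5 + 7 + 2 + 2 = 28.

28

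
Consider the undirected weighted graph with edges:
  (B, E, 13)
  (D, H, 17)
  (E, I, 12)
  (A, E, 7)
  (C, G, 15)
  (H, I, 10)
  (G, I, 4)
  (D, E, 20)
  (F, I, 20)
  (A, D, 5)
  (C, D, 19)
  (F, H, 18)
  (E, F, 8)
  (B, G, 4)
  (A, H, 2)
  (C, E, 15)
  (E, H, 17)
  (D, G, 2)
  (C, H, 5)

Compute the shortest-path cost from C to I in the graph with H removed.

Some routes from C to I avoiding H:
C -> D -> G -> I: 19 + 2 + 4 = 25
C -> G -> I: 15 + 4 = 19
C -> E -> I: 15 + 12 = 27
Shortest: 19.

19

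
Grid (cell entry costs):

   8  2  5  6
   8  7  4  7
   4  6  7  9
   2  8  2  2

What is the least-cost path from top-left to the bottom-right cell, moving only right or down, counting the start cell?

Take [0,0]→[0,1]→[0,2]→[1,2]→[2,2]→[3,2]→[3,3] for a total of 8 + 2 + 5 + 4 + 7 + 2 + 2 = 30.
For comparison, the top-then-right route costs 39.

30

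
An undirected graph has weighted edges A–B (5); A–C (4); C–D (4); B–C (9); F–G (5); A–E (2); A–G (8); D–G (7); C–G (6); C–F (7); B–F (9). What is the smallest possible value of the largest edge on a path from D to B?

5

Some routes from D to B:
D→G→C→A→B: max(7, 6, 4, 5) = 7
D→G→F→C→A→B: max(7, 5, 7, 4, 5) = 7
D→C→A→B: max(4, 4, 5) = 5
The minimum achievable maximum is 5.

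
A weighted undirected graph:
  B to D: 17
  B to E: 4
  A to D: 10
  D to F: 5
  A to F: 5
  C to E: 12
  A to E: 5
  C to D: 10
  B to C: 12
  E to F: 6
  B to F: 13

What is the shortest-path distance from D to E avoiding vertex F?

A few of the D→E routes:
D - C - E: 10 + 12 = 22
D - B - E: 17 + 4 = 21
D - C - B - E: 10 + 12 + 4 = 26
D - A - E: 10 + 5 = 15
Best route has total 15.

15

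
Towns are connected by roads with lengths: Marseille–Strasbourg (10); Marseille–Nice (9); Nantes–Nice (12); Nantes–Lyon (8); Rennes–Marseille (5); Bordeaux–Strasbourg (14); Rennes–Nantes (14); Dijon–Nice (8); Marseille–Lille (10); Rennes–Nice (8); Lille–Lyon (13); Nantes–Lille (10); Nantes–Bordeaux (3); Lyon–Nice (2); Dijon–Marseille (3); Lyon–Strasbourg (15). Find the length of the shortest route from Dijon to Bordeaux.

Checking several routes:
Dijon - Nice - Nantes - Bordeaux: 8 + 12 + 3 = 23
Dijon - Marseille - Nice - Lyon - Nantes - Bordeaux: 3 + 9 + 2 + 8 + 3 = 25
Dijon - Nice - Lyon - Nantes - Bordeaux: 8 + 2 + 8 + 3 = 21
Dijon - Marseille - Rennes - Nantes - Bordeaux: 3 + 5 + 14 + 3 = 25
Best route has total 21.

21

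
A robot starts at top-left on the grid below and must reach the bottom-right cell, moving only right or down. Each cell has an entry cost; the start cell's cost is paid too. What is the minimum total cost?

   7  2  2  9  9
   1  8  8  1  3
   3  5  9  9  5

28

Best path: [0,0]→[0,1]→[0,2]→[1,2]→[1,3]→[1,4]→[2,4]
Cost: 7 + 2 + 2 + 8 + 1 + 3 + 5 = 28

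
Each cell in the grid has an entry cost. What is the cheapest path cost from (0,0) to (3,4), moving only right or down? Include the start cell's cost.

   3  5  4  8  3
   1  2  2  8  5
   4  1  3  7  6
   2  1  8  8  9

One optimal route is (0,0) (1,0) (1,1) (2,1) (2,2) (2,3) (2,4) (3,4).
Its cost is 3 + 1 + 2 + 1 + 3 + 7 + 6 + 9 = 32.
For comparison, the top-then-right route costs 43.

32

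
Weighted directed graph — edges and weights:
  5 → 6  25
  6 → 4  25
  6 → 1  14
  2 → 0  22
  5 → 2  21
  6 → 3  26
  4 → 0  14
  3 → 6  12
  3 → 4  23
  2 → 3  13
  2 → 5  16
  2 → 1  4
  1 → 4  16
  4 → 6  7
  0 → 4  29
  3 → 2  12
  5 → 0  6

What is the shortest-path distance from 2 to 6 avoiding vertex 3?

27

Routes from 2 to 6 avoiding 3:
2→1→4→6: 4 + 16 + 7 = 27
2→5→6: 16 + 25 = 41
2→0→4→6: 22 + 29 + 7 = 58
2→5→0→4→6: 16 + 6 + 29 + 7 = 58
Shortest: 27.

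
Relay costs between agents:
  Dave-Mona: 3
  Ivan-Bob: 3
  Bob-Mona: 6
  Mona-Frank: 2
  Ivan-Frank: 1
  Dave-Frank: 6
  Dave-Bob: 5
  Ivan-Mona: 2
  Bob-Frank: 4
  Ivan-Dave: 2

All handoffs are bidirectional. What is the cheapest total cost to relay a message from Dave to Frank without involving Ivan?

A few of the Dave→Frank routes:
Dave→Mona→Frank: 3 + 2 = 5
Dave→Bob→Frank: 5 + 4 = 9
Dave→Frank: 6
Best route has total 5.

5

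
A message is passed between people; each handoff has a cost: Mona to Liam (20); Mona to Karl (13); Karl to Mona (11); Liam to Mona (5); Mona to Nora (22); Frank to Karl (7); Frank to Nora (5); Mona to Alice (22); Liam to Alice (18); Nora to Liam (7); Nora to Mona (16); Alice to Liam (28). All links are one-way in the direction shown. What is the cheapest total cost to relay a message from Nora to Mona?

Paths from Nora to Mona:
Nora -> Liam -> Mona: 7 + 5 = 12
Nora -> Mona: 16
The minimum is 12.

12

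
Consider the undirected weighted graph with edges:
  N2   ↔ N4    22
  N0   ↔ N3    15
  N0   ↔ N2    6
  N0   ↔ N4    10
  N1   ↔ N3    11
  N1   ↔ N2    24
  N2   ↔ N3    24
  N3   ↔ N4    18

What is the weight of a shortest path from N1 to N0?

26

A few of the N1→N0 routes:
N1 -> N3 -> N2 -> N0: 11 + 24 + 6 = 41
N1 -> N3 -> N4 -> N0: 11 + 18 + 10 = 39
N1 -> N3 -> N0: 11 + 15 = 26
N1 -> N2 -> N0: 24 + 6 = 30
The minimum is 26.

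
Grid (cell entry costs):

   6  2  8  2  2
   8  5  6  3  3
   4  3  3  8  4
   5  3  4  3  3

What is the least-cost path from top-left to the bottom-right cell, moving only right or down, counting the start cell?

One optimal route is r0c0 r0c1 r1c1 r2c1 r2c2 r3c2 r3c3 r3c4.
Its cost is 6 + 2 + 5 + 3 + 3 + 4 + 3 + 3 = 29.
For comparison, the top-then-right route costs 30.

29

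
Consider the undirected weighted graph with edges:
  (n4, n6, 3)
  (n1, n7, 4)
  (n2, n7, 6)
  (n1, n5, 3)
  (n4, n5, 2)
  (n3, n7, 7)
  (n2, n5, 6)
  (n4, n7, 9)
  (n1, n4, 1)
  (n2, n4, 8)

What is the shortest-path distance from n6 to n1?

A few of the n6→n1 routes:
n6→n4→n7→n1: 3 + 9 + 4 = 16
n6→n4→n1: 3 + 1 = 4
n6→n4→n5→n1: 3 + 2 + 3 = 8
Shortest: 4.

4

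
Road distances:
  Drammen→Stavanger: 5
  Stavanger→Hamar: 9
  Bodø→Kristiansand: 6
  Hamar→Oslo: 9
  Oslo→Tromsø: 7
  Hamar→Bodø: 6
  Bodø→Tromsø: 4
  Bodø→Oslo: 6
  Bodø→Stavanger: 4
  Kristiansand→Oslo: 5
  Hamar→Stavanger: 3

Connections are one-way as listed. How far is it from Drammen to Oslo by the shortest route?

23

Paths from Drammen to Oslo:
Drammen -> Stavanger -> Hamar -> Oslo: 5 + 9 + 9 = 23
Drammen -> Stavanger -> Hamar -> Bodø -> Kristiansand -> Oslo: 5 + 9 + 6 + 6 + 5 = 31
Drammen -> Stavanger -> Hamar -> Bodø -> Oslo: 5 + 9 + 6 + 6 = 26
Shortest: 23.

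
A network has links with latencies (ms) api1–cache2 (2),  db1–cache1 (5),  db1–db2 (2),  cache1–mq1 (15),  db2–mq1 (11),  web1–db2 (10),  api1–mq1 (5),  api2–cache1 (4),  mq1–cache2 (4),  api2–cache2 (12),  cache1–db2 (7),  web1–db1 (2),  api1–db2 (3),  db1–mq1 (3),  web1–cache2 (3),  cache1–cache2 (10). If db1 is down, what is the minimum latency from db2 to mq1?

Comparing a few candidate routes:
db2 → api1 → cache2 → mq1: 3 + 2 + 4 = 9
db2 → mq1: 11
db2 → api1 → mq1: 3 + 5 = 8
Best route has total 8 ms.

8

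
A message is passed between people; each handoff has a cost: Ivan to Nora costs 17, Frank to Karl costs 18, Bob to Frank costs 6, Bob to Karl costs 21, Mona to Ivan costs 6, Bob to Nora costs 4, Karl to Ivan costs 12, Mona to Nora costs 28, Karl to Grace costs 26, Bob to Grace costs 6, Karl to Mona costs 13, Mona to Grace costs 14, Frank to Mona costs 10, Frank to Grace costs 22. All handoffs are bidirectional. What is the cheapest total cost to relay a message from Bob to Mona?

16

Some routes from Bob to Mona:
Bob → Nora → Ivan → Mona: 4 + 17 + 6 = 27
Bob → Frank → Mona: 6 + 10 = 16
Bob → Grace → Mona: 6 + 14 = 20
The minimum is 16.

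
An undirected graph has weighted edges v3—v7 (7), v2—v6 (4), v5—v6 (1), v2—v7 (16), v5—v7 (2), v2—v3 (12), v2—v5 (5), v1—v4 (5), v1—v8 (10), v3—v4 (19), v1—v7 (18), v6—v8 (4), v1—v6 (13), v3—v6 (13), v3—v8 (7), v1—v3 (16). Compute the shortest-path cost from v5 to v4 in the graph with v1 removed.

A few of the v5→v4 routes:
v5 -> v2 -> v3 -> v4: 5 + 12 + 19 = 36
v5 -> v7 -> v3 -> v4: 2 + 7 + 19 = 28
v5 -> v6 -> v2 -> v3 -> v4: 1 + 4 + 12 + 19 = 36
v5 -> v6 -> v8 -> v3 -> v4: 1 + 4 + 7 + 19 = 31
v5 -> v6 -> v3 -> v4: 1 + 13 + 19 = 33
The minimum is 28.

28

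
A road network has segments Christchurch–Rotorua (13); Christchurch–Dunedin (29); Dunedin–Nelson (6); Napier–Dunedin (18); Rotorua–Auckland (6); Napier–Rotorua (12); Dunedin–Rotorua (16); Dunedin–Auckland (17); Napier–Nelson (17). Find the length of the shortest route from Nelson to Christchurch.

35

Comparing a few candidate routes:
Nelson - Napier - Rotorua - Christchurch: 17 + 12 + 13 = 42
Nelson - Dunedin - Auckland - Rotorua - Christchurch: 6 + 17 + 6 + 13 = 42
Nelson - Dunedin - Rotorua - Christchurch: 6 + 16 + 13 = 35
Nelson - Dunedin - Christchurch: 6 + 29 = 35
Best route has total 35 mi.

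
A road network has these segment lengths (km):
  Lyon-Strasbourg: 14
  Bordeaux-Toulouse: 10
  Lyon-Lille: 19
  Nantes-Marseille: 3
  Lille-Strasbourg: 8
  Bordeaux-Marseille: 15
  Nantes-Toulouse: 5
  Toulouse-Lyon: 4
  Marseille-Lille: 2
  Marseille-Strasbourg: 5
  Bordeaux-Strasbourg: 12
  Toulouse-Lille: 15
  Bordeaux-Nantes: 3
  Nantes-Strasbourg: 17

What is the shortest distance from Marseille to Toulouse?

Some routes from Marseille to Toulouse:
Marseille -> Nantes -> Toulouse: 3 + 5 = 8
Marseille -> Nantes -> Bordeaux -> Toulouse: 3 + 3 + 10 = 16
Marseille -> Lille -> Toulouse: 2 + 15 = 17
Marseille -> Strasbourg -> Lyon -> Toulouse: 5 + 14 + 4 = 23
Shortest: 8 km.

8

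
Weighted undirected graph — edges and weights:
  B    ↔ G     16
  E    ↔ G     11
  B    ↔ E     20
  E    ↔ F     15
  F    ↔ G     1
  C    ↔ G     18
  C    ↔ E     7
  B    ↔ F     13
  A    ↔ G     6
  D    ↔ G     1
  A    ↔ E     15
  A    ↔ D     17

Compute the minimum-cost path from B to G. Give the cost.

A few of the B→G routes:
B - F - E - G: 13 + 15 + 11 = 39
B - E - G: 20 + 11 = 31
B - F - G: 13 + 1 = 14
B - G: 16
B - E - F - G: 20 + 15 + 1 = 36
The minimum is 14.

14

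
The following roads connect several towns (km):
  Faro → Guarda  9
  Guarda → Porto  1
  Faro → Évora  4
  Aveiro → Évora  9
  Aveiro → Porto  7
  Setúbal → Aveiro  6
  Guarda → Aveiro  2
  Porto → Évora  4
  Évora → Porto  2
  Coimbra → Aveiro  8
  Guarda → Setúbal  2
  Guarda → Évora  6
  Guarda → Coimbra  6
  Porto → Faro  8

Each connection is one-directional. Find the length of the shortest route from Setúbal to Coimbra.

Routes from Setúbal to Coimbra:
Setúbal -> Aveiro -> Évora -> Porto -> Faro -> Guarda -> Coimbra: 6 + 9 + 2 + 8 + 9 + 6 = 40
Setúbal -> Aveiro -> Porto -> Faro -> Guarda -> Coimbra: 6 + 7 + 8 + 9 + 6 = 36
The minimum is 36 km.

36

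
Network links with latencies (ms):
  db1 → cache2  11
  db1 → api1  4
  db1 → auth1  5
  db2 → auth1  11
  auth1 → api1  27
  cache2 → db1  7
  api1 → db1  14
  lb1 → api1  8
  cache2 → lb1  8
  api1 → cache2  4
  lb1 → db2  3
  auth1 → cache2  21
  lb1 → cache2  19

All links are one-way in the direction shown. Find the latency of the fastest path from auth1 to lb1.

29

Paths from auth1 to lb1:
auth1 - api1 - cache2 - lb1: 27 + 4 + 8 = 39
auth1 - cache2 - lb1: 21 + 8 = 29
auth1 - api1 - db1 - cache2 - lb1: 27 + 14 + 11 + 8 = 60
The minimum is 29 ms.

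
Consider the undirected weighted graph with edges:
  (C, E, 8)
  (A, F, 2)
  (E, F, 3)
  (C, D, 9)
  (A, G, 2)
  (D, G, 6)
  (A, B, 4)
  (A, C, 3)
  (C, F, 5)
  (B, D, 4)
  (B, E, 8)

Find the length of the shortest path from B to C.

Comparing a few candidate routes:
B -> D -> C: 4 + 9 = 13
B -> A -> F -> C: 4 + 2 + 5 = 11
B -> A -> C: 4 + 3 = 7
The minimum is 7.

7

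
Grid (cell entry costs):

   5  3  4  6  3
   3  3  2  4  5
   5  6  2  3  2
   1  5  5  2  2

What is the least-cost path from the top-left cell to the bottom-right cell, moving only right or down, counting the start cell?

22

Cheapest: r0c0→r0c1→r1c1→r1c2→r2c2→r2c3→r2c4→r3c4
  5 + 3 + 3 + 2 + 2 + 3 + 2 + 2 = 22
For comparison, the top-then-right route costs 30.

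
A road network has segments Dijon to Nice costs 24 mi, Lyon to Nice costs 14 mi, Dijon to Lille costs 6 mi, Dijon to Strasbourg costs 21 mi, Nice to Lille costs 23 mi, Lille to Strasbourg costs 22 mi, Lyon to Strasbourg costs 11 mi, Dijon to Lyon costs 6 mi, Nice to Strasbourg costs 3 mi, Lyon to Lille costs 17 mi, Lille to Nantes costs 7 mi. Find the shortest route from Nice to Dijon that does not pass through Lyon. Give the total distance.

24

Routes from Nice to Dijon avoiding Lyon:
Nice → Lille → Strasbourg → Dijon: 23 + 22 + 21 = 66
Nice → Lille → Dijon: 23 + 6 = 29
Nice → Strasbourg → Lille → Dijon: 3 + 22 + 6 = 31
Nice → Strasbourg → Dijon: 3 + 21 = 24
Nice → Dijon: 24
Shortest: 24 mi.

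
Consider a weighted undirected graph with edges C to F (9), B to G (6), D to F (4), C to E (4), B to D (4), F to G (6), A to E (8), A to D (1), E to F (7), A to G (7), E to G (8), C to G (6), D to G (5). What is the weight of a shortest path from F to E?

Some routes from F to E:
F-D-A-E: 4 + 1 + 8 = 13
F-E: 7
F-C-E: 9 + 4 = 13
F-G-E: 6 + 8 = 14
Shortest: 7.

7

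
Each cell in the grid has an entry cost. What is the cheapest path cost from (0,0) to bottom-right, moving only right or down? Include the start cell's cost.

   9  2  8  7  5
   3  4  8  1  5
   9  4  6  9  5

34

Best path: [0,0] [0,1] [1,1] [1,2] [1,3] [1,4] [2,4]
Cost: 9 + 2 + 4 + 8 + 1 + 5 + 5 = 34
For comparison, the top-then-right route costs 41.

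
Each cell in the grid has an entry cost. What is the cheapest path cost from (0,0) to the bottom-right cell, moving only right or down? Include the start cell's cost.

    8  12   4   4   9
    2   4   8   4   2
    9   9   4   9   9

Path r0c0 → r1c0 → r1c1 → r1c2 → r1c3 → r1c4 → r2c4: 8 + 2 + 4 + 8 + 4 + 2 + 9 = 37.
(Top row then right column would cost 48.)

37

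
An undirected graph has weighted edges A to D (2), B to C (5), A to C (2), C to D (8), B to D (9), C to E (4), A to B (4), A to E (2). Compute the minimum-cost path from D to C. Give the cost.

4

A few of the D→C routes:
D → C: 8
D → A → E → C: 2 + 2 + 4 = 8
D → A → C: 2 + 2 = 4
Shortest: 4.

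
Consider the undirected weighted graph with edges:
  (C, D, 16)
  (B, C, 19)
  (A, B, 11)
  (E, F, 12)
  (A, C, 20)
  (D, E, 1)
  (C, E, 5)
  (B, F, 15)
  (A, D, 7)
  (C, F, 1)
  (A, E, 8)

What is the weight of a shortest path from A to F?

14

Checking several routes:
A → D → E → C → F: 7 + 1 + 5 + 1 = 14
A → C → F: 20 + 1 = 21
A → E → F: 8 + 12 = 20
A → E → C → F: 8 + 5 + 1 = 14
A → D → E → F: 7 + 1 + 12 = 20
Best route has total 14.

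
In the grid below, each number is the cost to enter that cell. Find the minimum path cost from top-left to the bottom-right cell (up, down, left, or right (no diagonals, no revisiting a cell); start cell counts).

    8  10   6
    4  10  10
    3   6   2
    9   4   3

Take (0,0) (1,0) (2,0) (2,1) (2,2) (3,2) for a total of 8 + 4 + 3 + 6 + 2 + 3 = 26.

26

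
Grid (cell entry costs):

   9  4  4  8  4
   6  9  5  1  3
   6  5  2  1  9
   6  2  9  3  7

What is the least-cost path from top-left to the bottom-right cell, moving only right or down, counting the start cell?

Best path: [0,0]→[0,1]→[0,2]→[1,2]→[1,3]→[2,3]→[3,3]→[3,4]
Cost: 9 + 4 + 4 + 5 + 1 + 1 + 3 + 7 = 34

34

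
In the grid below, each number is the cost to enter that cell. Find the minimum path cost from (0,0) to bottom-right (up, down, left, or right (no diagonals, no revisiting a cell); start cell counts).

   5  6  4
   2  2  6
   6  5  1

Best path: [0,0]→[1,0]→[1,1]→[2,1]→[2,2]
Cost: 5 + 2 + 2 + 5 + 1 = 15

15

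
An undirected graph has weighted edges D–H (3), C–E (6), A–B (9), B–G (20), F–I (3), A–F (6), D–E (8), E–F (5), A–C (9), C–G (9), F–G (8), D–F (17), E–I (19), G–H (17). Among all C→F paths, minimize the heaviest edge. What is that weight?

6

Comparing a few candidate routes:
C -> G -> H -> D -> E -> F: max(9, 17, 3, 8, 5) = 17
C -> E -> F: max(6, 5) = 6
C -> A -> F: max(9, 6) = 9
C -> G -> F: max(9, 8) = 9
The minimum achievable maximum is 6.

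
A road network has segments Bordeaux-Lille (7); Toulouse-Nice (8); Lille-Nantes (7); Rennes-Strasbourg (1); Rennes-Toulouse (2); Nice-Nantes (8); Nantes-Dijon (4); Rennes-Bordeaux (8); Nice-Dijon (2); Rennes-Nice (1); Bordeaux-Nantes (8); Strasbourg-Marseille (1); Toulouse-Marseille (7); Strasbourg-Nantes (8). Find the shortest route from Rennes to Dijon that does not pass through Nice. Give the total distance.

Candidate routes:
Rennes -> Bordeaux -> Lille -> Nantes -> Dijon: 8 + 7 + 7 + 4 = 26
Rennes -> Bordeaux -> Nantes -> Dijon: 8 + 8 + 4 = 20
Rennes -> Toulouse -> Marseille -> Strasbourg -> Nantes -> Dijon: 2 + 7 + 1 + 8 + 4 = 22
Rennes -> Strasbourg -> Nantes -> Dijon: 1 + 8 + 4 = 13
The minimum is 13 km.

13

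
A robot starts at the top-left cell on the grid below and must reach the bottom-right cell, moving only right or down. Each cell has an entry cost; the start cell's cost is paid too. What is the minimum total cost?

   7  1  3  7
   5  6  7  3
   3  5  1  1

Take [0,0]→[0,1]→[0,2]→[1,2]→[2,2]→[2,3] for a total of 7 + 1 + 3 + 7 + 1 + 1 = 20.
For comparison, the top-then-right route costs 22.

20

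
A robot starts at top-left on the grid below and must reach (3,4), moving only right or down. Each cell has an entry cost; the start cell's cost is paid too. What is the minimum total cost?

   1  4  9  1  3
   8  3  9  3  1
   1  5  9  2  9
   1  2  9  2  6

28

Path r0c0 → r0c1 → r0c2 → r0c3 → r1c3 → r2c3 → r3c3 → r3c4: 1 + 4 + 9 + 1 + 3 + 2 + 2 + 6 = 28.
For comparison, the top-then-right route costs 34.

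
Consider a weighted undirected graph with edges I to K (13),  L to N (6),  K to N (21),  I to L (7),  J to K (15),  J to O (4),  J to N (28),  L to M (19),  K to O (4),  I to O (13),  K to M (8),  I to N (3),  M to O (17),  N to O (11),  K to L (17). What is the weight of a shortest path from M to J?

16

Checking several routes:
M→K→O→J: 8 + 4 + 4 = 16
M→O→J: 17 + 4 = 21
M→K→J: 8 + 15 = 23
Best route has total 16.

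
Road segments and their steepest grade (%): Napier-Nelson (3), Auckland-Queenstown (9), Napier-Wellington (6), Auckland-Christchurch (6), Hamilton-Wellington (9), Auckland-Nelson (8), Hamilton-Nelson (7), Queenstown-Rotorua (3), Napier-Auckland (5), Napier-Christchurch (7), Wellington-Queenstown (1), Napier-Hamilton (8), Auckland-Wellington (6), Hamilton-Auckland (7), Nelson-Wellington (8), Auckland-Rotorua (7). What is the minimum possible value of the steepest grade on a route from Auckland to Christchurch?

6

A few of the Auckland→Christchurch routes:
Auckland-Wellington-Napier-Christchurch: max(6, 6, 7) = 7
Auckland-Napier-Christchurch: max(5, 7) = 7
Auckland-Christchurch: max(6) = 6
Auckland-Wellington-Nelson-Hamilton-Napier-Christchurch: max(6, 8, 7, 8, 7) = 8
Auckland-Rotorua-Queenstown-Wellington-Napier-Christchurch: max(7, 3, 1, 6, 7) = 7
Auckland-Hamilton-Nelson-Napier-Christchurch: max(7, 7, 3, 7) = 7
The minimum achievable maximum is 6%.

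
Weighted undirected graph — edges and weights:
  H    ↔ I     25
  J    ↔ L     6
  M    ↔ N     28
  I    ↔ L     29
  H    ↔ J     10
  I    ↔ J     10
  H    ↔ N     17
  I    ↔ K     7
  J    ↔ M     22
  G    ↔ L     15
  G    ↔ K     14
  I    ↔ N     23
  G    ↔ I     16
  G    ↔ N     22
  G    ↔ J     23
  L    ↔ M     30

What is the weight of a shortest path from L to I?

16

Some routes from L to I:
L-I: 29
L-J-I: 6 + 10 = 16
L-J-G-I: 6 + 23 + 16 = 45
L-J-H-I: 6 + 10 + 25 = 41
L-G-I: 15 + 16 = 31
L-G-K-I: 15 + 14 + 7 = 36
Shortest: 16.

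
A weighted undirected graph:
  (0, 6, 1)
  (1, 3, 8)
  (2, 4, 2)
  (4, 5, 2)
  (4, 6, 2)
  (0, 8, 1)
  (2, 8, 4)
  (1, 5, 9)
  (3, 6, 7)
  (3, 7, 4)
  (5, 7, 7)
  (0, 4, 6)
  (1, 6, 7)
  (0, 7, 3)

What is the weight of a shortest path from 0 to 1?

8

Some routes from 0 to 1:
0-6-1: 1 + 7 = 8
0-7-3-1: 3 + 4 + 8 = 15
0-4-6-1: 6 + 2 + 7 = 15
0-6-4-5-1: 1 + 2 + 2 + 9 = 14
Best route has total 8.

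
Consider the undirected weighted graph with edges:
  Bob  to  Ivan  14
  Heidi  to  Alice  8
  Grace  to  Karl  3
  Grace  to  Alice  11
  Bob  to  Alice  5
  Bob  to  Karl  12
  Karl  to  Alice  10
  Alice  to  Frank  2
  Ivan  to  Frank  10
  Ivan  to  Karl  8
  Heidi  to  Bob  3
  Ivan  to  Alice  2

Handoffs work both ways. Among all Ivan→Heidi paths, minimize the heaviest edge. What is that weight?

5

A few of the Ivan→Heidi routes:
Ivan - Frank - Alice - Heidi: max(10, 2, 8) = 10
Ivan - Frank - Alice - Bob - Heidi: max(10, 2, 5, 3) = 10
Ivan - Alice - Bob - Heidi: max(2, 5, 3) = 5
Ivan - Alice - Heidi: max(2, 8) = 8
The minimum achievable maximum is 5.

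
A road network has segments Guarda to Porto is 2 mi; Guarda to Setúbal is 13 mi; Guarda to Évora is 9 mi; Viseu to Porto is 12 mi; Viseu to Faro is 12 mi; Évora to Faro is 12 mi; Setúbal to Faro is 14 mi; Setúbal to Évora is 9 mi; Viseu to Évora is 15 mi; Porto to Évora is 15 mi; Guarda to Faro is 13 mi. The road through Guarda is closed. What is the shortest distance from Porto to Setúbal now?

Comparing a few candidate routes:
Porto -> Évora -> Setúbal: 15 + 9 = 24
Porto -> Viseu -> Évora -> Setúbal: 12 + 15 + 9 = 36
Porto -> Viseu -> Faro -> Setúbal: 12 + 12 + 14 = 38
The minimum is 24 mi.

24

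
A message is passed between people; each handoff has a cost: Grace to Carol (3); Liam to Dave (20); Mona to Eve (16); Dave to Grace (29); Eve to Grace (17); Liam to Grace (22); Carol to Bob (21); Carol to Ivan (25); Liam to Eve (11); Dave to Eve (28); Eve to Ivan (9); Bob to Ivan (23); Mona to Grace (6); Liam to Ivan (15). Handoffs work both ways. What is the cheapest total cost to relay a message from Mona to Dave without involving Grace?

Candidate routes:
Mona -> Eve -> Liam -> Dave: 16 + 11 + 20 = 47
Mona -> Eve -> Dave: 16 + 28 = 44
Mona -> Eve -> Ivan -> Liam -> Dave: 16 + 9 + 15 + 20 = 60
The minimum is 44.

44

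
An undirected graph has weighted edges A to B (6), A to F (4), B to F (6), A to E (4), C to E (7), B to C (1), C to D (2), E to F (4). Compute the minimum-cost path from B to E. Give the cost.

8

A few of the B→E routes:
B → C → E: 1 + 7 = 8
B → F → E: 6 + 4 = 10
B → A → E: 6 + 4 = 10
B → A → F → E: 6 + 4 + 4 = 14
The minimum is 8.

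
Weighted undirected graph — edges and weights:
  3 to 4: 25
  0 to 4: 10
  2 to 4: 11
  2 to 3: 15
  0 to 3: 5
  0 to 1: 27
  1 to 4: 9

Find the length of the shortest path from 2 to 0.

Routes from 2 to 0:
2 → 3 → 4 → 0: 15 + 25 + 10 = 50
2 → 4 → 1 → 0: 11 + 9 + 27 = 47
2 → 3 → 4 → 1 → 0: 15 + 25 + 9 + 27 = 76
2 → 4 → 0: 11 + 10 = 21
2 → 4 → 3 → 0: 11 + 25 + 5 = 41
2 → 3 → 0: 15 + 5 = 20
Shortest: 20.

20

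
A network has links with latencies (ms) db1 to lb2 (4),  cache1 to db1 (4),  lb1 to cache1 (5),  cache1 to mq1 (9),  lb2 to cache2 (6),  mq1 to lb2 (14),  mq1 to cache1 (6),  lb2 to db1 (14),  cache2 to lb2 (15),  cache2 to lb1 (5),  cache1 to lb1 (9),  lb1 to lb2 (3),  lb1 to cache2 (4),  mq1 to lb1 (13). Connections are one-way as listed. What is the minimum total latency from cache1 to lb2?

8

Routes from cache1 to lb2:
cache1→mq1→lb2: 9 + 14 = 23
cache1→db1→lb2: 4 + 4 = 8
cache1→mq1→lb1→lb2: 9 + 13 + 3 = 25
cache1→lb1→cache2→lb2: 9 + 4 + 15 = 28
cache1→mq1→lb1→cache2→lb2: 9 + 13 + 4 + 15 = 41
cache1→lb1→lb2: 9 + 3 = 12
Shortest: 8 ms.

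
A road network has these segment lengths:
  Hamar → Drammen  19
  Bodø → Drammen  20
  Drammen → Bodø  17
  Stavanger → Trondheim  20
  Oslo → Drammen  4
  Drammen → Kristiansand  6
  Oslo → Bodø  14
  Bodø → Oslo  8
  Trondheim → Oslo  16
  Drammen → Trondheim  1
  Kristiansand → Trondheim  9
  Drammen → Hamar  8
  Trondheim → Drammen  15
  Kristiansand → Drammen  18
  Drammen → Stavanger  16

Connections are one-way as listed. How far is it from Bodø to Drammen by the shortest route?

12

Routes from Bodø to Drammen:
Bodø -> Drammen: 20
Bodø -> Oslo -> Drammen: 8 + 4 = 12
Best route has total 12.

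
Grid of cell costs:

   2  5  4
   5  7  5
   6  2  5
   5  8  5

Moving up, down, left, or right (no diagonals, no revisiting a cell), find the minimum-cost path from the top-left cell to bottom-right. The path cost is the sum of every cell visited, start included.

Best path: r0c0 r1c0 r2c0 r2c1 r2c2 r3c2
Cost: 2 + 5 + 6 + 2 + 5 + 5 = 25

25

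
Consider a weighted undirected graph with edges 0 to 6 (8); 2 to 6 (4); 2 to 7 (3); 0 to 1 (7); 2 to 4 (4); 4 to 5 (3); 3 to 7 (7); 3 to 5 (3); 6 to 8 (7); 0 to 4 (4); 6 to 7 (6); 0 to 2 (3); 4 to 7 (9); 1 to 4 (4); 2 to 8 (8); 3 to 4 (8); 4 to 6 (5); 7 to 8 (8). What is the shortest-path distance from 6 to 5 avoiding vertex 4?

16

Checking several routes:
6 -> 0 -> 2 -> 7 -> 3 -> 5: 8 + 3 + 3 + 7 + 3 = 24
6 -> 7 -> 3 -> 5: 6 + 7 + 3 = 16
6 -> 8 -> 7 -> 3 -> 5: 7 + 8 + 7 + 3 = 25
6 -> 2 -> 7 -> 3 -> 5: 4 + 3 + 7 + 3 = 17
Best route has total 16.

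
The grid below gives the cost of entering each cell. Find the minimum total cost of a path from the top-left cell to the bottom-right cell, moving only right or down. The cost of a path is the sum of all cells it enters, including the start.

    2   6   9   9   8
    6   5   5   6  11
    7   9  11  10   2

36

Path (0,0) → (0,1) → (1,1) → (1,2) → (1,3) → (2,3) → (2,4): 2 + 6 + 5 + 5 + 6 + 10 + 2 = 36.
(Top row then right column would cost 47.)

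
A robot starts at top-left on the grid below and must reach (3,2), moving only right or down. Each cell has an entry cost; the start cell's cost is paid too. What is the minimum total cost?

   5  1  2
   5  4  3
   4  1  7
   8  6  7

Path (0,0) -> (0,1) -> (1,1) -> (2,1) -> (3,1) -> (3,2): 5 + 1 + 4 + 1 + 6 + 7 = 24.
(Top row then right column would cost 25.)

24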